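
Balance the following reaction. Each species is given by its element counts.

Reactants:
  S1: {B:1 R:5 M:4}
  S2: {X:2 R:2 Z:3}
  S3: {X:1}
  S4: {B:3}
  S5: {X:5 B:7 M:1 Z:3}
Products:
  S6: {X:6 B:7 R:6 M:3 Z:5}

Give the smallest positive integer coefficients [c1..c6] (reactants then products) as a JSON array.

Coefficients: [2, 4, 5, 4, 1, 3]

X: 2·0+4·2+5·1+4·0+1·5 = 18 | 3·6 = 18
B: 2·1+4·0+5·0+4·3+1·7 = 21 | 3·7 = 21
R: 2·5+4·2+5·0+4·0+1·0 = 18 | 3·6 = 18
M: 2·4+4·0+5·0+4·0+1·1 = 9 | 3·3 = 9
Z: 2·0+4·3+5·0+4·0+1·3 = 15 | 3·5 = 15
gcd(2,4,5,4,1,3) = 1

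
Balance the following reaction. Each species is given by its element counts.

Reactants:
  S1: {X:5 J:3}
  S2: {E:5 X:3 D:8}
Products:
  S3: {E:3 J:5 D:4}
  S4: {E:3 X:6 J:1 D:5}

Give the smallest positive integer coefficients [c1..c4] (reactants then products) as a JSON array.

E: 3·0+3·5 = 15 | 1·3+4·3 = 15
X: 3·5+3·3 = 24 | 1·0+4·6 = 24
J: 3·3+3·0 = 9 | 1·5+4·1 = 9
D: 3·0+3·8 = 24 | 1·4+4·5 = 24
gcd(3,3,1,4) = 1

Coefficients: [3, 3, 1, 4]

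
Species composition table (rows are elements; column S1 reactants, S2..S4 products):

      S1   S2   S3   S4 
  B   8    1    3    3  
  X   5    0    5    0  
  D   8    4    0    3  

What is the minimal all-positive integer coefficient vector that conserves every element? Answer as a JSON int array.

Coefficients: [3, 3, 3, 4]

B: 3·8 = 24 | 3·1+3·3+4·3 = 24
X: 3·5 = 15 | 3·0+3·5+4·0 = 15
D: 3·8 = 24 | 3·4+3·0+4·3 = 24
gcd(3,3,3,4) = 1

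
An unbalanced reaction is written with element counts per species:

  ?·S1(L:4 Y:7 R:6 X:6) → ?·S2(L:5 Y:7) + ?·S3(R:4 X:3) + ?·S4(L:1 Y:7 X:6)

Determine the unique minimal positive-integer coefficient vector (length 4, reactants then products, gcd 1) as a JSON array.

L: 4·4 = 16 | 3·5+6·0+1·1 = 16
Y: 4·7 = 28 | 3·7+6·0+1·7 = 28
R: 4·6 = 24 | 3·0+6·4+1·0 = 24
X: 4·6 = 24 | 3·0+6·3+1·6 = 24
gcd(4,3,6,1) = 1

Coefficients: [4, 3, 6, 1]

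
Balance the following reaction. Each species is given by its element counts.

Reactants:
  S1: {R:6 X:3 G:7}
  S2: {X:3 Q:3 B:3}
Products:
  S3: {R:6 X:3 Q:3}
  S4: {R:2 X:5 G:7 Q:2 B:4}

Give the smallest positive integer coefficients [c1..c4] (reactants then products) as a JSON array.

R: 3·6+4·0 = 18 | 2·6+3·2 = 18
X: 3·3+4·3 = 21 | 2·3+3·5 = 21
G: 3·7+4·0 = 21 | 2·0+3·7 = 21
Q: 3·0+4·3 = 12 | 2·3+3·2 = 12
B: 3·0+4·3 = 12 | 2·0+3·4 = 12
gcd(3,4,2,3) = 1

Coefficients: [3, 4, 2, 3]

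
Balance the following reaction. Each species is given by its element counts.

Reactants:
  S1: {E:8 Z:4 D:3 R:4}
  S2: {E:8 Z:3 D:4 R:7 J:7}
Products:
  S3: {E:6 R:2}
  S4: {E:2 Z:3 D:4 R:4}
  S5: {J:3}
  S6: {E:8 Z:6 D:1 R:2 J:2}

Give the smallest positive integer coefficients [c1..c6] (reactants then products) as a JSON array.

E: 3·8+2·8 = 40 | 4·6+4·2+4·0+1·8 = 40
Z: 3·4+2·3 = 18 | 4·0+4·3+4·0+1·6 = 18
D: 3·3+2·4 = 17 | 4·0+4·4+4·0+1·1 = 17
R: 3·4+2·7 = 26 | 4·2+4·4+4·0+1·2 = 26
J: 3·0+2·7 = 14 | 4·0+4·0+4·3+1·2 = 14
gcd(3,2,4,4,4,1) = 1

Coefficients: [3, 2, 4, 4, 4, 1]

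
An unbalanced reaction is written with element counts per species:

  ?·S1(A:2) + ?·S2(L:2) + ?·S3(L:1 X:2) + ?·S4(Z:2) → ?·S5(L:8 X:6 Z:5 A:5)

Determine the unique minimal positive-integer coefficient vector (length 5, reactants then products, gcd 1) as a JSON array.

L: 5·0+5·2+6·1+5·0 = 16 | 2·8 = 16
X: 5·0+5·0+6·2+5·0 = 12 | 2·6 = 12
Z: 5·0+5·0+6·0+5·2 = 10 | 2·5 = 10
A: 5·2+5·0+6·0+5·0 = 10 | 2·5 = 10
gcd(5,5,6,5,2) = 1

Coefficients: [5, 5, 6, 5, 2]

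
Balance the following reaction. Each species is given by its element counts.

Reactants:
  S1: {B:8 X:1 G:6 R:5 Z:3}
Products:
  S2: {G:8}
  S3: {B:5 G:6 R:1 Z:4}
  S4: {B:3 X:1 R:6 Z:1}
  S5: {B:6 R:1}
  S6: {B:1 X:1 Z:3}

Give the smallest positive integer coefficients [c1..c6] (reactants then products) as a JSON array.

B: 6·8 = 48 | 3·0+2·5+4·3+4·6+2·1 = 48
X: 6·1 = 6 | 3·0+2·0+4·1+4·0+2·1 = 6
G: 6·6 = 36 | 3·8+2·6+4·0+4·0+2·0 = 36
R: 6·5 = 30 | 3·0+2·1+4·6+4·1+2·0 = 30
Z: 6·3 = 18 | 3·0+2·4+4·1+4·0+2·3 = 18
gcd(6,3,2,4,4,2) = 1

Coefficients: [6, 3, 2, 4, 4, 2]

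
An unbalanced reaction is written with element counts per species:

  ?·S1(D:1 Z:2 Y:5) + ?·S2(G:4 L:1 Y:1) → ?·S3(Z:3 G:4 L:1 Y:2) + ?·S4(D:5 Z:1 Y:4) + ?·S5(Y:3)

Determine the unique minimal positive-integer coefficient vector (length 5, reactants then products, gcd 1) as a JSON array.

Coefficients: [5, 3, 3, 1, 6]

D: 5·1+3·0 = 5 | 3·0+1·5+6·0 = 5
Z: 5·2+3·0 = 10 | 3·3+1·1+6·0 = 10
G: 5·0+3·4 = 12 | 3·4+1·0+6·0 = 12
L: 5·0+3·1 = 3 | 3·1+1·0+6·0 = 3
Y: 5·5+3·1 = 28 | 3·2+1·4+6·3 = 28
gcd(5,3,3,1,6) = 1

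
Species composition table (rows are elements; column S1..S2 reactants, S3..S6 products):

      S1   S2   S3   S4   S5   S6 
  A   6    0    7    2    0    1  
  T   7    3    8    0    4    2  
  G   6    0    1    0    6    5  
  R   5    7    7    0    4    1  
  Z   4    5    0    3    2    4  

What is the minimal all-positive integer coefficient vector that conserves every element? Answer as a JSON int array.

Coefficients: [5, 1, 3, 3, 2, 3]

A: 5·6+1·0 = 30 | 3·7+3·2+2·0+3·1 = 30
T: 5·7+1·3 = 38 | 3·8+3·0+2·4+3·2 = 38
G: 5·6+1·0 = 30 | 3·1+3·0+2·6+3·5 = 30
R: 5·5+1·7 = 32 | 3·7+3·0+2·4+3·1 = 32
Z: 5·4+1·5 = 25 | 3·0+3·3+2·2+3·4 = 25
gcd(5,1,3,3,2,3) = 1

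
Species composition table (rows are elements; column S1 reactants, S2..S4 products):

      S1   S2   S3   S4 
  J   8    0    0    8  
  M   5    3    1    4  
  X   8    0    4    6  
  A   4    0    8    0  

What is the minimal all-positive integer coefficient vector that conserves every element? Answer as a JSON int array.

J: 6·8 = 48 | 1·0+3·0+6·8 = 48
M: 6·5 = 30 | 1·3+3·1+6·4 = 30
X: 6·8 = 48 | 1·0+3·4+6·6 = 48
A: 6·4 = 24 | 1·0+3·8+6·0 = 24
gcd(6,1,3,6) = 1

Coefficients: [6, 1, 3, 6]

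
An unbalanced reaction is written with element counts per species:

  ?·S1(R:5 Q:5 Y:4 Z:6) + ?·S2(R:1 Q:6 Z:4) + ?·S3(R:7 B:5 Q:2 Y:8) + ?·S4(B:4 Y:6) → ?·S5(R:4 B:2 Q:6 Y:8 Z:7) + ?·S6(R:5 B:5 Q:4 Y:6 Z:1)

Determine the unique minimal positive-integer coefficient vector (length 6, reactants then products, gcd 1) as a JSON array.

Coefficients: [4, 4, 3, 5, 5, 5]

R: 4·5+4·1+3·7+5·0 = 45 | 5·4+5·5 = 45
B: 4·0+4·0+3·5+5·4 = 35 | 5·2+5·5 = 35
Q: 4·5+4·6+3·2+5·0 = 50 | 5·6+5·4 = 50
Y: 4·4+4·0+3·8+5·6 = 70 | 5·8+5·6 = 70
Z: 4·6+4·4+3·0+5·0 = 40 | 5·7+5·1 = 40
gcd(4,4,3,5,5,5) = 1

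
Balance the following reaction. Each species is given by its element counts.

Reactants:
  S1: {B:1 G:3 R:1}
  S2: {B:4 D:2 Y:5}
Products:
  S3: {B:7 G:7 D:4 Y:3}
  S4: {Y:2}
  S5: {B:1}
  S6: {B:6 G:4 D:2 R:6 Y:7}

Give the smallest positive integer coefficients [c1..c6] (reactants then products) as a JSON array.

Coefficients: [6, 5, 2, 6, 6, 1]

B: 6·1+5·4 = 26 | 2·7+6·0+6·1+1·6 = 26
G: 6·3+5·0 = 18 | 2·7+6·0+6·0+1·4 = 18
D: 6·0+5·2 = 10 | 2·4+6·0+6·0+1·2 = 10
R: 6·1+5·0 = 6 | 2·0+6·0+6·0+1·6 = 6
Y: 6·0+5·5 = 25 | 2·3+6·2+6·0+1·7 = 25
gcd(6,5,2,6,6,1) = 1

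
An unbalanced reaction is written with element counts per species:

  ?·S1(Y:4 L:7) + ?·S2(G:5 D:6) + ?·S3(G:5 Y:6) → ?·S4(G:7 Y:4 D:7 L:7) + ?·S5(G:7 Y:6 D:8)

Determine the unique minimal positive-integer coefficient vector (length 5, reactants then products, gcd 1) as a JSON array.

Coefficients: [4, 6, 1, 4, 1]

G: 4·0+6·5+1·5 = 35 | 4·7+1·7 = 35
Y: 4·4+6·0+1·6 = 22 | 4·4+1·6 = 22
D: 4·0+6·6+1·0 = 36 | 4·7+1·8 = 36
L: 4·7+6·0+1·0 = 28 | 4·7+1·0 = 28
gcd(4,6,1,4,1) = 1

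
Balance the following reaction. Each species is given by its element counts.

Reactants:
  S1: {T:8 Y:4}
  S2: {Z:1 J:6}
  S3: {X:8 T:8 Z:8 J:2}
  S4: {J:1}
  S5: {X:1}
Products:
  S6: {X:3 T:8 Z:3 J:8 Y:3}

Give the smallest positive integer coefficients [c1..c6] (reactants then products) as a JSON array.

X: 3·0+4·0+1·8+6·0+4·1 = 12 | 4·3 = 12
T: 3·8+4·0+1·8+6·0+4·0 = 32 | 4·8 = 32
Z: 3·0+4·1+1·8+6·0+4·0 = 12 | 4·3 = 12
J: 3·0+4·6+1·2+6·1+4·0 = 32 | 4·8 = 32
Y: 3·4+4·0+1·0+6·0+4·0 = 12 | 4·3 = 12
gcd(3,4,1,6,4,4) = 1

Coefficients: [3, 4, 1, 6, 4, 4]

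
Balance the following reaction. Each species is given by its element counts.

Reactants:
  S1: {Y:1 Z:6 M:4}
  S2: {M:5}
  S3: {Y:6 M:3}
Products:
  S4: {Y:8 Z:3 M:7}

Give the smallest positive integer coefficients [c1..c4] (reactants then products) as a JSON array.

Coefficients: [2, 1, 5, 4]

Y: 2·1+1·0+5·6 = 32 | 4·8 = 32
Z: 2·6+1·0+5·0 = 12 | 4·3 = 12
M: 2·4+1·5+5·3 = 28 | 4·7 = 28
gcd(2,1,5,4) = 1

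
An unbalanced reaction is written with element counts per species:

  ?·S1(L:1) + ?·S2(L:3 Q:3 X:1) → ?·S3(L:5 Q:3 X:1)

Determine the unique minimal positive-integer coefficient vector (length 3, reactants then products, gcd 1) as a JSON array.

L: 2·1+1·3 = 5 | 1·5 = 5
Q: 2·0+1·3 = 3 | 1·3 = 3
X: 2·0+1·1 = 1 | 1·1 = 1
gcd(2,1,1) = 1

Coefficients: [2, 1, 1]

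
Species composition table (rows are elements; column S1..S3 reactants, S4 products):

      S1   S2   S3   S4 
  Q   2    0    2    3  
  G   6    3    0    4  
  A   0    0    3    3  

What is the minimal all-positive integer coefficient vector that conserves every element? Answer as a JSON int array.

Q: 3·2+2·0+6·2 = 18 | 6·3 = 18
G: 3·6+2·3+6·0 = 24 | 6·4 = 24
A: 3·0+2·0+6·3 = 18 | 6·3 = 18
gcd(3,2,6,6) = 1

Coefficients: [3, 2, 6, 6]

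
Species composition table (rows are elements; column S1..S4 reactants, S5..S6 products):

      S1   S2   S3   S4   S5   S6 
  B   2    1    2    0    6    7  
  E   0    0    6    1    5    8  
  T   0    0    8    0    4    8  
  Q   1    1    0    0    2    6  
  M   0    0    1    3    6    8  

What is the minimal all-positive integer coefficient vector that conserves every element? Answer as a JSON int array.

B: 5·2+5·1+2·2+6·0 = 19 | 2·6+1·7 = 19
E: 5·0+5·0+2·6+6·1 = 18 | 2·5+1·8 = 18
T: 5·0+5·0+2·8+6·0 = 16 | 2·4+1·8 = 16
Q: 5·1+5·1+2·0+6·0 = 10 | 2·2+1·6 = 10
M: 5·0+5·0+2·1+6·3 = 20 | 2·6+1·8 = 20
gcd(5,5,2,6,2,1) = 1

Coefficients: [5, 5, 2, 6, 2, 1]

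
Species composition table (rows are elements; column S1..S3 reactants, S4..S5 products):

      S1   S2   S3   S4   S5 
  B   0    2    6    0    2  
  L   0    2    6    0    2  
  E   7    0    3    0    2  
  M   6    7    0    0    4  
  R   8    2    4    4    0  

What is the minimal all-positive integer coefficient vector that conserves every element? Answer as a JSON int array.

B: 1·0+2·2+1·6 = 10 | 4·0+5·2 = 10
L: 1·0+2·2+1·6 = 10 | 4·0+5·2 = 10
E: 1·7+2·0+1·3 = 10 | 4·0+5·2 = 10
M: 1·6+2·7+1·0 = 20 | 4·0+5·4 = 20
R: 1·8+2·2+1·4 = 16 | 4·4+5·0 = 16
gcd(1,2,1,4,5) = 1

Coefficients: [1, 2, 1, 4, 5]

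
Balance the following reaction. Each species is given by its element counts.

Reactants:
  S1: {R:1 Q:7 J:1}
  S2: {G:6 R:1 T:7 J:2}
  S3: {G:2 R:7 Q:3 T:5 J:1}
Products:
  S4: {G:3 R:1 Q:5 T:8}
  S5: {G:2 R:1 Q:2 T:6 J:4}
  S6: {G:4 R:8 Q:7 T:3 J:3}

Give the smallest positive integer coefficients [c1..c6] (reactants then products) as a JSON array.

Coefficients: [6, 4, 5, 4, 1, 5]

G: 6·0+4·6+5·2 = 34 | 4·3+1·2+5·4 = 34
R: 6·1+4·1+5·7 = 45 | 4·1+1·1+5·8 = 45
Q: 6·7+4·0+5·3 = 57 | 4·5+1·2+5·7 = 57
T: 6·0+4·7+5·5 = 53 | 4·8+1·6+5·3 = 53
J: 6·1+4·2+5·1 = 19 | 4·0+1·4+5·3 = 19
gcd(6,4,5,4,1,5) = 1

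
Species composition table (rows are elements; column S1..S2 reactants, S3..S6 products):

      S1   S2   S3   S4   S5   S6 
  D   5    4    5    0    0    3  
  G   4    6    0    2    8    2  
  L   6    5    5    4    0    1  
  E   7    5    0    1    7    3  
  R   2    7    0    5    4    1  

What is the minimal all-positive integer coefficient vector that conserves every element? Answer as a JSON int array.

Coefficients: [1, 3, 1, 3, 1, 4]

D: 1·5+3·4 = 17 | 1·5+3·0+1·0+4·3 = 17
G: 1·4+3·6 = 22 | 1·0+3·2+1·8+4·2 = 22
L: 1·6+3·5 = 21 | 1·5+3·4+1·0+4·1 = 21
E: 1·7+3·5 = 22 | 1·0+3·1+1·7+4·3 = 22
R: 1·2+3·7 = 23 | 1·0+3·5+1·4+4·1 = 23
gcd(1,3,1,3,1,4) = 1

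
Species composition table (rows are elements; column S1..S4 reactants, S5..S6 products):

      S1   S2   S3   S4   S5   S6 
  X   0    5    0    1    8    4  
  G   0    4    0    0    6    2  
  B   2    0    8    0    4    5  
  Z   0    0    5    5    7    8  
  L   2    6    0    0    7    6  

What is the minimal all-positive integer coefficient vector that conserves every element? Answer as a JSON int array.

Coefficients: [1, 4, 2, 4, 2, 2]

X: 1·0+4·5+2·0+4·1 = 24 | 2·8+2·4 = 24
G: 1·0+4·4+2·0+4·0 = 16 | 2·6+2·2 = 16
B: 1·2+4·0+2·8+4·0 = 18 | 2·4+2·5 = 18
Z: 1·0+4·0+2·5+4·5 = 30 | 2·7+2·8 = 30
L: 1·2+4·6+2·0+4·0 = 26 | 2·7+2·6 = 26
gcd(1,4,2,4,2,2) = 1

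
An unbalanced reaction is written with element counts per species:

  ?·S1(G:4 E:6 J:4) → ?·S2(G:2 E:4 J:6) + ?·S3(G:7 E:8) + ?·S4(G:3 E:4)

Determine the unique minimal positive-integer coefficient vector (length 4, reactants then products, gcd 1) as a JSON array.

G: 6·4 = 24 | 4·2+1·7+3·3 = 24
E: 6·6 = 36 | 4·4+1·8+3·4 = 36
J: 6·4 = 24 | 4·6+1·0+3·0 = 24
gcd(6,4,1,3) = 1

Coefficients: [6, 4, 1, 3]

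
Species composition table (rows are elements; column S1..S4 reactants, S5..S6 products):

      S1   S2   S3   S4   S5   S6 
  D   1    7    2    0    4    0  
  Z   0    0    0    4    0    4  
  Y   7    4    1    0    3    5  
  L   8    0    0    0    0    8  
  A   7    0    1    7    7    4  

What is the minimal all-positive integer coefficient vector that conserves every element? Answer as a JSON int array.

D: 3·1+1·7+5·2+3·0 = 20 | 5·4+3·0 = 20
Z: 3·0+1·0+5·0+3·4 = 12 | 5·0+3·4 = 12
Y: 3·7+1·4+5·1+3·0 = 30 | 5·3+3·5 = 30
L: 3·8+1·0+5·0+3·0 = 24 | 5·0+3·8 = 24
A: 3·7+1·0+5·1+3·7 = 47 | 5·7+3·4 = 47
gcd(3,1,5,3,5,3) = 1

Coefficients: [3, 1, 5, 3, 5, 3]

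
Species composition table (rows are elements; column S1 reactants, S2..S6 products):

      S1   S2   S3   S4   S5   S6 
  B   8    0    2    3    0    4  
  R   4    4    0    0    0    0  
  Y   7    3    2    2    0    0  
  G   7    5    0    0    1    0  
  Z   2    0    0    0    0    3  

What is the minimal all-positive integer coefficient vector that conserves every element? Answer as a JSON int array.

Coefficients: [3, 3, 2, 4, 6, 2]

B: 3·8 = 24 | 3·0+2·2+4·3+6·0+2·4 = 24
R: 3·4 = 12 | 3·4+2·0+4·0+6·0+2·0 = 12
Y: 3·7 = 21 | 3·3+2·2+4·2+6·0+2·0 = 21
G: 3·7 = 21 | 3·5+2·0+4·0+6·1+2·0 = 21
Z: 3·2 = 6 | 3·0+2·0+4·0+6·0+2·3 = 6
gcd(3,3,2,4,6,2) = 1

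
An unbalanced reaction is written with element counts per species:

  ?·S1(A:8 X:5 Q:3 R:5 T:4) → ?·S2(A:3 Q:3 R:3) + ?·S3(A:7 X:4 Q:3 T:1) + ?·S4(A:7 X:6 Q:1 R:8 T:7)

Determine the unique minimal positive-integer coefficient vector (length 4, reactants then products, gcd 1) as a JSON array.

A: 6·8 = 48 | 2·3+3·7+3·7 = 48
X: 6·5 = 30 | 2·0+3·4+3·6 = 30
Q: 6·3 = 18 | 2·3+3·3+3·1 = 18
R: 6·5 = 30 | 2·3+3·0+3·8 = 30
T: 6·4 = 24 | 2·0+3·1+3·7 = 24
gcd(6,2,3,3) = 1

Coefficients: [6, 2, 3, 3]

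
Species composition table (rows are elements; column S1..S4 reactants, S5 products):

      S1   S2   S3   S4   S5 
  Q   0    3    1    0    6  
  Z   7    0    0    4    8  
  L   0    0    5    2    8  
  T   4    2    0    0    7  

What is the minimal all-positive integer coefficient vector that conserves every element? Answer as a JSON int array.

Q: 4·0+6·3+6·1+1·0 = 24 | 4·6 = 24
Z: 4·7+6·0+6·0+1·4 = 32 | 4·8 = 32
L: 4·0+6·0+6·5+1·2 = 32 | 4·8 = 32
T: 4·4+6·2+6·0+1·0 = 28 | 4·7 = 28
gcd(4,6,6,1,4) = 1

Coefficients: [4, 6, 6, 1, 4]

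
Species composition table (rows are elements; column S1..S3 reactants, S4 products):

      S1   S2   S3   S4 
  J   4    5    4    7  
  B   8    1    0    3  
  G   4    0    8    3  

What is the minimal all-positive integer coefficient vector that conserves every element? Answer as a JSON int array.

J: 1·4+4·5+1·4 = 28 | 4·7 = 28
B: 1·8+4·1+1·0 = 12 | 4·3 = 12
G: 1·4+4·0+1·8 = 12 | 4·3 = 12
gcd(1,4,1,4) = 1

Coefficients: [1, 4, 1, 4]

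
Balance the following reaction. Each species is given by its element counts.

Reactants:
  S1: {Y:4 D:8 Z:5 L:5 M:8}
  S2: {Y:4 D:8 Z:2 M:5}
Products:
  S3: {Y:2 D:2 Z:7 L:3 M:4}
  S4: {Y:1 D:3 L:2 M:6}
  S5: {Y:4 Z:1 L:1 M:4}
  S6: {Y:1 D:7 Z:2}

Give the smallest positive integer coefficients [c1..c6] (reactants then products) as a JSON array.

Coefficients: [3, 4, 1, 4, 4, 6]

Y: 3·4+4·4 = 28 | 1·2+4·1+4·4+6·1 = 28
D: 3·8+4·8 = 56 | 1·2+4·3+4·0+6·7 = 56
Z: 3·5+4·2 = 23 | 1·7+4·0+4·1+6·2 = 23
L: 3·5+4·0 = 15 | 1·3+4·2+4·1+6·0 = 15
M: 3·8+4·5 = 44 | 1·4+4·6+4·4+6·0 = 44
gcd(3,4,1,4,4,6) = 1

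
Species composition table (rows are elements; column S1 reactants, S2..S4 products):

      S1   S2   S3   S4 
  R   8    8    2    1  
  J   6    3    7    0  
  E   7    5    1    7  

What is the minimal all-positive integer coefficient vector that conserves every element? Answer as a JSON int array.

Coefficients: [6, 5, 3, 2]

R: 6·8 = 48 | 5·8+3·2+2·1 = 48
J: 6·6 = 36 | 5·3+3·7+2·0 = 36
E: 6·7 = 42 | 5·5+3·1+2·7 = 42
gcd(6,5,3,2) = 1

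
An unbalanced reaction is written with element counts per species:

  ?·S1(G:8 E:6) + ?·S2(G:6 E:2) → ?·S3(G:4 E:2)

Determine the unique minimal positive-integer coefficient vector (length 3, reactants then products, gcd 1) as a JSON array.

Coefficients: [1, 2, 5]

G: 1·8+2·6 = 20 | 5·4 = 20
E: 1·6+2·2 = 10 | 5·2 = 10
gcd(1,2,5) = 1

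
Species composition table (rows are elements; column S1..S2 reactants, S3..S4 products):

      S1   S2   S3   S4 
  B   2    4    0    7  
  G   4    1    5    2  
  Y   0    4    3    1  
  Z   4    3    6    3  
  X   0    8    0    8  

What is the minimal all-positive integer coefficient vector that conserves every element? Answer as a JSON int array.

Coefficients: [3, 2, 2, 2]

B: 3·2+2·4 = 14 | 2·0+2·7 = 14
G: 3·4+2·1 = 14 | 2·5+2·2 = 14
Y: 3·0+2·4 = 8 | 2·3+2·1 = 8
Z: 3·4+2·3 = 18 | 2·6+2·3 = 18
X: 3·0+2·8 = 16 | 2·0+2·8 = 16
gcd(3,2,2,2) = 1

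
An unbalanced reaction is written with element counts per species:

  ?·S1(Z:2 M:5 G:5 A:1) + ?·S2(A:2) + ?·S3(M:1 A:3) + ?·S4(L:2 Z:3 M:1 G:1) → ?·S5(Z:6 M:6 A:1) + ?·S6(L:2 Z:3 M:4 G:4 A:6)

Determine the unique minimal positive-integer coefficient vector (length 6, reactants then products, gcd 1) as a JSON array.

Coefficients: [3, 5, 6, 5, 1, 5]

L: 3·0+5·0+6·0+5·2 = 10 | 1·0+5·2 = 10
Z: 3·2+5·0+6·0+5·3 = 21 | 1·6+5·3 = 21
M: 3·5+5·0+6·1+5·1 = 26 | 1·6+5·4 = 26
G: 3·5+5·0+6·0+5·1 = 20 | 1·0+5·4 = 20
A: 3·1+5·2+6·3+5·0 = 31 | 1·1+5·6 = 31
gcd(3,5,6,5,1,5) = 1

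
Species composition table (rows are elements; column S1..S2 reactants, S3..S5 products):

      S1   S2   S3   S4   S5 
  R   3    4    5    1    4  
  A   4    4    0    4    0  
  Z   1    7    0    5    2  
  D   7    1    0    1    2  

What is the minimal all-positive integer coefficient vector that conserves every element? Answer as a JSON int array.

Coefficients: [1, 5, 1, 6, 3]

R: 1·3+5·4 = 23 | 1·5+6·1+3·4 = 23
A: 1·4+5·4 = 24 | 1·0+6·4+3·0 = 24
Z: 1·1+5·7 = 36 | 1·0+6·5+3·2 = 36
D: 1·7+5·1 = 12 | 1·0+6·1+3·2 = 12
gcd(1,5,1,6,3) = 1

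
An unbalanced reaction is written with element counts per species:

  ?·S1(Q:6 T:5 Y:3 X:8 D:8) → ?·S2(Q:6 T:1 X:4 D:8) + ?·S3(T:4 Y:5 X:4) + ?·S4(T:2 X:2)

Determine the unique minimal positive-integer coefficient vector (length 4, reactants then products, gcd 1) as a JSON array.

Q: 5·6 = 30 | 5·6+3·0+4·0 = 30
T: 5·5 = 25 | 5·1+3·4+4·2 = 25
Y: 5·3 = 15 | 5·0+3·5+4·0 = 15
X: 5·8 = 40 | 5·4+3·4+4·2 = 40
D: 5·8 = 40 | 5·8+3·0+4·0 = 40
gcd(5,5,3,4) = 1

Coefficients: [5, 5, 3, 4]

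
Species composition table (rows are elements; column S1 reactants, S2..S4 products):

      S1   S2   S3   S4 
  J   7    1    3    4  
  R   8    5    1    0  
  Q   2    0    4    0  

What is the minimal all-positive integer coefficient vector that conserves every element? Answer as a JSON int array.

Coefficients: [2, 3, 1, 2]

J: 2·7 = 14 | 3·1+1·3+2·4 = 14
R: 2·8 = 16 | 3·5+1·1+2·0 = 16
Q: 2·2 = 4 | 3·0+1·4+2·0 = 4
gcd(2,3,1,2) = 1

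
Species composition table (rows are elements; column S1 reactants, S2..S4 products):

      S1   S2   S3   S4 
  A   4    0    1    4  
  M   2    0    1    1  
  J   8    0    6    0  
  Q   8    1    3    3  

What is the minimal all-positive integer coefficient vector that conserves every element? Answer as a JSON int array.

Coefficients: [3, 6, 4, 2]

A: 3·4 = 12 | 6·0+4·1+2·4 = 12
M: 3·2 = 6 | 6·0+4·1+2·1 = 6
J: 3·8 = 24 | 6·0+4·6+2·0 = 24
Q: 3·8 = 24 | 6·1+4·3+2·3 = 24
gcd(3,6,4,2) = 1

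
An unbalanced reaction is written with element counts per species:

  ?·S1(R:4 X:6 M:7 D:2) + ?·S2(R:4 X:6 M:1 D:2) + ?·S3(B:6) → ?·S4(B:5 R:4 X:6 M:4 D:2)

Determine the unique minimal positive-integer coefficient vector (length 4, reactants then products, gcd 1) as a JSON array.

Coefficients: [3, 3, 5, 6]

B: 3·0+3·0+5·6 = 30 | 6·5 = 30
R: 3·4+3·4+5·0 = 24 | 6·4 = 24
X: 3·6+3·6+5·0 = 36 | 6·6 = 36
M: 3·7+3·1+5·0 = 24 | 6·4 = 24
D: 3·2+3·2+5·0 = 12 | 6·2 = 12
gcd(3,3,5,6) = 1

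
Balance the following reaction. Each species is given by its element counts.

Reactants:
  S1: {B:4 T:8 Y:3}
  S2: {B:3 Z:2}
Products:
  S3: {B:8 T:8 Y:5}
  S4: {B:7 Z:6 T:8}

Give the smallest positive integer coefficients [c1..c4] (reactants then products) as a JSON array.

Coefficients: [5, 6, 3, 2]

B: 5·4+6·3 = 38 | 3·8+2·7 = 38
Z: 5·0+6·2 = 12 | 3·0+2·6 = 12
T: 5·8+6·0 = 40 | 3·8+2·8 = 40
Y: 5·3+6·0 = 15 | 3·5+2·0 = 15
gcd(5,6,3,2) = 1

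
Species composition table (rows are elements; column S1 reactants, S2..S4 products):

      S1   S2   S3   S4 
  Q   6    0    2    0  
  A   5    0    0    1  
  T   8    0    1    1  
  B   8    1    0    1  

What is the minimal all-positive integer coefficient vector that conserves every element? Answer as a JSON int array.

Coefficients: [1, 3, 3, 5]

Q: 1·6 = 6 | 3·0+3·2+5·0 = 6
A: 1·5 = 5 | 3·0+3·0+5·1 = 5
T: 1·8 = 8 | 3·0+3·1+5·1 = 8
B: 1·8 = 8 | 3·1+3·0+5·1 = 8
gcd(1,3,3,5) = 1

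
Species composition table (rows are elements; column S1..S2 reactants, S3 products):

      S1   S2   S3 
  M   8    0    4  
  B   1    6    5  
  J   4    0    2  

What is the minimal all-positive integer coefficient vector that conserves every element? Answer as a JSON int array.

Coefficients: [2, 3, 4]

M: 2·8+3·0 = 16 | 4·4 = 16
B: 2·1+3·6 = 20 | 4·5 = 20
J: 2·4+3·0 = 8 | 4·2 = 8
gcd(2,3,4) = 1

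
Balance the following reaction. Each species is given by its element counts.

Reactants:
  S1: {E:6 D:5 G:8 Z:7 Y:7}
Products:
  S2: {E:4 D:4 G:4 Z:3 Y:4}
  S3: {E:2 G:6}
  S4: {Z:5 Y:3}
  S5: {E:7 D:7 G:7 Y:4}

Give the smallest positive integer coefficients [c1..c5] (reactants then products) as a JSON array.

Coefficients: [6, 4, 3, 6, 2]

E: 6·6 = 36 | 4·4+3·2+6·0+2·7 = 36
D: 6·5 = 30 | 4·4+3·0+6·0+2·7 = 30
G: 6·8 = 48 | 4·4+3·6+6·0+2·7 = 48
Z: 6·7 = 42 | 4·3+3·0+6·5+2·0 = 42
Y: 6·7 = 42 | 4·4+3·0+6·3+2·4 = 42
gcd(6,4,3,6,2) = 1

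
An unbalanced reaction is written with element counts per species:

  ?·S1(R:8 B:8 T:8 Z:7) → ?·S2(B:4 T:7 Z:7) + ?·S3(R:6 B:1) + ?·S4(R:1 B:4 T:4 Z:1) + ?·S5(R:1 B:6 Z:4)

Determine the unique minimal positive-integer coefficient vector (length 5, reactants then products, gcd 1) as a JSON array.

Coefficients: [5, 4, 6, 3, 1]

R: 5·8 = 40 | 4·0+6·6+3·1+1·1 = 40
B: 5·8 = 40 | 4·4+6·1+3·4+1·6 = 40
T: 5·8 = 40 | 4·7+6·0+3·4+1·0 = 40
Z: 5·7 = 35 | 4·7+6·0+3·1+1·4 = 35
gcd(5,4,6,3,1) = 1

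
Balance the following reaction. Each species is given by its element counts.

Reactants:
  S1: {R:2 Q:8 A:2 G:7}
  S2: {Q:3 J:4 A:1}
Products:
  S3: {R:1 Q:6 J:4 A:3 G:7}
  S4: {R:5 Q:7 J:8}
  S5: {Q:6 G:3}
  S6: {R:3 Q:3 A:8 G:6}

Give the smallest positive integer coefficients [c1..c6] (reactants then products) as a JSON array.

R: 5·2+4·0 = 10 | 2·1+1·5+5·0+1·3 = 10
Q: 5·8+4·3 = 52 | 2·6+1·7+5·6+1·3 = 52
J: 5·0+4·4 = 16 | 2·4+1·8+5·0+1·0 = 16
A: 5·2+4·1 = 14 | 2·3+1·0+5·0+1·8 = 14
G: 5·7+4·0 = 35 | 2·7+1·0+5·3+1·6 = 35
gcd(5,4,2,1,5,1) = 1

Coefficients: [5, 4, 2, 1, 5, 1]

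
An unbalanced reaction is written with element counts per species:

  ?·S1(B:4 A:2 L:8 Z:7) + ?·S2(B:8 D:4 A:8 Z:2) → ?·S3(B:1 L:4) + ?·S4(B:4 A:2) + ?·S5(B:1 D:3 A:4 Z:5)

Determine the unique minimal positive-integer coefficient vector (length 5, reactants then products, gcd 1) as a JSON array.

B: 2·4+3·8 = 32 | 4·1+6·4+4·1 = 32
D: 2·0+3·4 = 12 | 4·0+6·0+4·3 = 12
A: 2·2+3·8 = 28 | 4·0+6·2+4·4 = 28
L: 2·8+3·0 = 16 | 4·4+6·0+4·0 = 16
Z: 2·7+3·2 = 20 | 4·0+6·0+4·5 = 20
gcd(2,3,4,6,4) = 1

Coefficients: [2, 3, 4, 6, 4]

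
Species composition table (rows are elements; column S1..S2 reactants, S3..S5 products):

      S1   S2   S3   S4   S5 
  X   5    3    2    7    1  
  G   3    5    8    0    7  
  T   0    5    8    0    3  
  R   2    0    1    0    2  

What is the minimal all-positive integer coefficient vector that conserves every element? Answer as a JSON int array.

X: 4·5+5·3 = 35 | 2·2+4·7+3·1 = 35
G: 4·3+5·5 = 37 | 2·8+4·0+3·7 = 37
T: 4·0+5·5 = 25 | 2·8+4·0+3·3 = 25
R: 4·2+5·0 = 8 | 2·1+4·0+3·2 = 8
gcd(4,5,2,4,3) = 1

Coefficients: [4, 5, 2, 4, 3]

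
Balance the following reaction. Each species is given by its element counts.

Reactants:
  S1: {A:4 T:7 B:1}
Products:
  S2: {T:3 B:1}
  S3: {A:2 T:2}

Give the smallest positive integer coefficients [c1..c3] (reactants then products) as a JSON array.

Coefficients: [1, 1, 2]

A: 1·4 = 4 | 1·0+2·2 = 4
T: 1·7 = 7 | 1·3+2·2 = 7
B: 1·1 = 1 | 1·1+2·0 = 1
gcd(1,1,2) = 1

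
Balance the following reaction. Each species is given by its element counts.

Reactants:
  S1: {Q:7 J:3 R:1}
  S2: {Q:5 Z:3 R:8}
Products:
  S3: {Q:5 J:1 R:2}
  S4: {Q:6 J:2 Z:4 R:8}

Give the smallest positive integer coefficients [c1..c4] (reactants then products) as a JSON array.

Coefficients: [4, 4, 6, 3]

Q: 4·7+4·5 = 48 | 6·5+3·6 = 48
J: 4·3+4·0 = 12 | 6·1+3·2 = 12
Z: 4·0+4·3 = 12 | 6·0+3·4 = 12
R: 4·1+4·8 = 36 | 6·2+3·8 = 36
gcd(4,4,6,3) = 1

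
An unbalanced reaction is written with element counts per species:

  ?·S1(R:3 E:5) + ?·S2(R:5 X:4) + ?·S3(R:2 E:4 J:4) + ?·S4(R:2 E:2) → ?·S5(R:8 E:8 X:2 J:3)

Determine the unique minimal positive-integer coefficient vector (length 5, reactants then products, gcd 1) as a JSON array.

R: 2·3+2·5+3·2+5·2 = 32 | 4·8 = 32
E: 2·5+2·0+3·4+5·2 = 32 | 4·8 = 32
X: 2·0+2·4+3·0+5·0 = 8 | 4·2 = 8
J: 2·0+2·0+3·4+5·0 = 12 | 4·3 = 12
gcd(2,2,3,5,4) = 1

Coefficients: [2, 2, 3, 5, 4]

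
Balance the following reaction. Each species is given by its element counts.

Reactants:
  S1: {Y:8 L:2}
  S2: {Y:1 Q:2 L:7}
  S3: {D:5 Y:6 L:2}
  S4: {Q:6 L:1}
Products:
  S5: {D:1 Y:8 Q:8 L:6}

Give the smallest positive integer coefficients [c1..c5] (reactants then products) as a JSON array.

Coefficients: [4, 2, 1, 6, 5]

D: 4·0+2·0+1·5+6·0 = 5 | 5·1 = 5
Y: 4·8+2·1+1·6+6·0 = 40 | 5·8 = 40
Q: 4·0+2·2+1·0+6·6 = 40 | 5·8 = 40
L: 4·2+2·7+1·2+6·1 = 30 | 5·6 = 30
gcd(4,2,1,6,5) = 1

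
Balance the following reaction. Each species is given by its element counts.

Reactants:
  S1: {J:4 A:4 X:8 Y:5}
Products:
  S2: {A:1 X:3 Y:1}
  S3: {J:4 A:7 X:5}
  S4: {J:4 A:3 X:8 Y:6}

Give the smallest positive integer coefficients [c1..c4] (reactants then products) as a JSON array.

J: 5·4 = 20 | 1·0+1·4+4·4 = 20
A: 5·4 = 20 | 1·1+1·7+4·3 = 20
X: 5·8 = 40 | 1·3+1·5+4·8 = 40
Y: 5·5 = 25 | 1·1+1·0+4·6 = 25
gcd(5,1,1,4) = 1

Coefficients: [5, 1, 1, 4]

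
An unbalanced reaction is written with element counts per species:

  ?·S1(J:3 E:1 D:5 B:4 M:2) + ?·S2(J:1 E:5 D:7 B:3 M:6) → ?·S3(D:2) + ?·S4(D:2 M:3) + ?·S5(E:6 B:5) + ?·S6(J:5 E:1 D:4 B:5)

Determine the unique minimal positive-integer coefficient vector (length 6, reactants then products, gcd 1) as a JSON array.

J: 3·3+1·1 = 10 | 3·0+4·0+1·0+2·5 = 10
E: 3·1+1·5 = 8 | 3·0+4·0+1·6+2·1 = 8
D: 3·5+1·7 = 22 | 3·2+4·2+1·0+2·4 = 22
B: 3·4+1·3 = 15 | 3·0+4·0+1·5+2·5 = 15
M: 3·2+1·6 = 12 | 3·0+4·3+1·0+2·0 = 12
gcd(3,1,3,4,1,2) = 1

Coefficients: [3, 1, 3, 4, 1, 2]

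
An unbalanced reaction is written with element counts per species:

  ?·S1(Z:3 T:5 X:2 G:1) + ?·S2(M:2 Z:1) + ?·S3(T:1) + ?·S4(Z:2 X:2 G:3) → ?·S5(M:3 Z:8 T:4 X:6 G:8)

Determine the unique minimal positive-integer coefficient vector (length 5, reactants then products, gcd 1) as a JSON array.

M: 1·0+3·2+3·0+5·0 = 6 | 2·3 = 6
Z: 1·3+3·1+3·0+5·2 = 16 | 2·8 = 16
T: 1·5+3·0+3·1+5·0 = 8 | 2·4 = 8
X: 1·2+3·0+3·0+5·2 = 12 | 2·6 = 12
G: 1·1+3·0+3·0+5·3 = 16 | 2·8 = 16
gcd(1,3,3,5,2) = 1

Coefficients: [1, 3, 3, 5, 2]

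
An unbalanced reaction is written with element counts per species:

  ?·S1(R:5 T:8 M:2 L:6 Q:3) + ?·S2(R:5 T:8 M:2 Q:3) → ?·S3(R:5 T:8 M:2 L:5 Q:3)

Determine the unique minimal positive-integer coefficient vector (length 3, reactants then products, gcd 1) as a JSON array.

R: 5·5+1·5 = 30 | 6·5 = 30
T: 5·8+1·8 = 48 | 6·8 = 48
M: 5·2+1·2 = 12 | 6·2 = 12
L: 5·6+1·0 = 30 | 6·5 = 30
Q: 5·3+1·3 = 18 | 6·3 = 18
gcd(5,1,6) = 1

Coefficients: [5, 1, 6]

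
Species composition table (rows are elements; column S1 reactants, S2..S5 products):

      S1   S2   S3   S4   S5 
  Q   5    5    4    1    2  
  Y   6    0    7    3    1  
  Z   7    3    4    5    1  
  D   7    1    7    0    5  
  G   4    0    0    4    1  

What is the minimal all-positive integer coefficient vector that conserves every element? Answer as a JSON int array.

Q: 5·5 = 25 | 1·5+2·4+4·1+4·2 = 25
Y: 5·6 = 30 | 1·0+2·7+4·3+4·1 = 30
Z: 5·7 = 35 | 1·3+2·4+4·5+4·1 = 35
D: 5·7 = 35 | 1·1+2·7+4·0+4·5 = 35
G: 5·4 = 20 | 1·0+2·0+4·4+4·1 = 20
gcd(5,1,2,4,4) = 1

Coefficients: [5, 1, 2, 4, 4]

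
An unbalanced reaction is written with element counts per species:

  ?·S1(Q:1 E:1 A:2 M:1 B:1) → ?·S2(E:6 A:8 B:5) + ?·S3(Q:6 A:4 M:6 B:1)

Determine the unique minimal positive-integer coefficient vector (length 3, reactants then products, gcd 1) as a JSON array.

Coefficients: [6, 1, 1]

Q: 6·1 = 6 | 1·0+1·6 = 6
E: 6·1 = 6 | 1·6+1·0 = 6
A: 6·2 = 12 | 1·8+1·4 = 12
M: 6·1 = 6 | 1·0+1·6 = 6
B: 6·1 = 6 | 1·5+1·1 = 6
gcd(6,1,1) = 1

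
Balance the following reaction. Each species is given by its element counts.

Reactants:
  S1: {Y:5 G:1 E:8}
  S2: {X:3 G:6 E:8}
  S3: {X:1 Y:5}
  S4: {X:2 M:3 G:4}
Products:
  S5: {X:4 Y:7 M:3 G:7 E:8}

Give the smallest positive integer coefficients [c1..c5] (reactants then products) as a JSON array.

Coefficients: [3, 2, 4, 5, 5]

X: 3·0+2·3+4·1+5·2 = 20 | 5·4 = 20
Y: 3·5+2·0+4·5+5·0 = 35 | 5·7 = 35
M: 3·0+2·0+4·0+5·3 = 15 | 5·3 = 15
G: 3·1+2·6+4·0+5·4 = 35 | 5·7 = 35
E: 3·8+2·8+4·0+5·0 = 40 | 5·8 = 40
gcd(3,2,4,5,5) = 1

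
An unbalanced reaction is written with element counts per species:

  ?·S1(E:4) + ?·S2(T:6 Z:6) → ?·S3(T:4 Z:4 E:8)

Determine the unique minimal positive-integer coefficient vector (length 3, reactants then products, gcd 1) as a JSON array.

Coefficients: [6, 2, 3]

T: 6·0+2·6 = 12 | 3·4 = 12
Z: 6·0+2·6 = 12 | 3·4 = 12
E: 6·4+2·0 = 24 | 3·8 = 24
gcd(6,2,3) = 1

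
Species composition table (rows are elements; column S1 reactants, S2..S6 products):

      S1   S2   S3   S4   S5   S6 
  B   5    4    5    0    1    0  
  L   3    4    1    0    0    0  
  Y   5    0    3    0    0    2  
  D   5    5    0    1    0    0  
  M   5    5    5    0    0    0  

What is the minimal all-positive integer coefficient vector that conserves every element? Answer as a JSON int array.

Coefficients: [3, 2, 1, 5, 2, 6]

B: 3·5 = 15 | 2·4+1·5+5·0+2·1+6·0 = 15
L: 3·3 = 9 | 2·4+1·1+5·0+2·0+6·0 = 9
Y: 3·5 = 15 | 2·0+1·3+5·0+2·0+6·2 = 15
D: 3·5 = 15 | 2·5+1·0+5·1+2·0+6·0 = 15
M: 3·5 = 15 | 2·5+1·5+5·0+2·0+6·0 = 15
gcd(3,2,1,5,2,6) = 1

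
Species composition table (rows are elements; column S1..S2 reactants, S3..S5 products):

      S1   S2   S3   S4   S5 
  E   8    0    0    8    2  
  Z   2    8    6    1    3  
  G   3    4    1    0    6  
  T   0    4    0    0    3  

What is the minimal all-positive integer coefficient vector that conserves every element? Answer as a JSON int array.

E: 5·8+3·0 = 40 | 3·0+4·8+4·2 = 40
Z: 5·2+3·8 = 34 | 3·6+4·1+4·3 = 34
G: 5·3+3·4 = 27 | 3·1+4·0+4·6 = 27
T: 5·0+3·4 = 12 | 3·0+4·0+4·3 = 12
gcd(5,3,3,4,4) = 1

Coefficients: [5, 3, 3, 4, 4]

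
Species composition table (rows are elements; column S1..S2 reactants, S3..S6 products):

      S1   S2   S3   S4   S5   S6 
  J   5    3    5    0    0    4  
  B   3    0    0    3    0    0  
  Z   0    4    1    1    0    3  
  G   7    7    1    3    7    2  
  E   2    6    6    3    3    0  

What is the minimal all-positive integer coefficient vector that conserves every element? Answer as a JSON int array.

Coefficients: [3, 5, 2, 3, 5, 5]

J: 3·5+5·3 = 30 | 2·5+3·0+5·0+5·4 = 30
B: 3·3+5·0 = 9 | 2·0+3·3+5·0+5·0 = 9
Z: 3·0+5·4 = 20 | 2·1+3·1+5·0+5·3 = 20
G: 3·7+5·7 = 56 | 2·1+3·3+5·7+5·2 = 56
E: 3·2+5·6 = 36 | 2·6+3·3+5·3+5·0 = 36
gcd(3,5,2,3,5,5) = 1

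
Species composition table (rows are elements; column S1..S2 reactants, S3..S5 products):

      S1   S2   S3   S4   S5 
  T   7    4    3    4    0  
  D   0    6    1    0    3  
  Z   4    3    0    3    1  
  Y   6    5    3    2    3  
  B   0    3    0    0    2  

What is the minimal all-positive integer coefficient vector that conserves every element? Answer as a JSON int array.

T: 3·7+2·4 = 29 | 3·3+5·4+3·0 = 29
D: 3·0+2·6 = 12 | 3·1+5·0+3·3 = 12
Z: 3·4+2·3 = 18 | 3·0+5·3+3·1 = 18
Y: 3·6+2·5 = 28 | 3·3+5·2+3·3 = 28
B: 3·0+2·3 = 6 | 3·0+5·0+3·2 = 6
gcd(3,2,3,5,3) = 1

Coefficients: [3, 2, 3, 5, 3]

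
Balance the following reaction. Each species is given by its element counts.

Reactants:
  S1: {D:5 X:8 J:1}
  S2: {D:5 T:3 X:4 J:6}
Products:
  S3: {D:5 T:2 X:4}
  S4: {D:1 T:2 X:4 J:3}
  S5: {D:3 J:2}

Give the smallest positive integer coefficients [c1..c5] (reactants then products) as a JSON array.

Coefficients: [1, 4, 1, 5, 5]

D: 1·5+4·5 = 25 | 1·5+5·1+5·3 = 25
T: 1·0+4·3 = 12 | 1·2+5·2+5·0 = 12
X: 1·8+4·4 = 24 | 1·4+5·4+5·0 = 24
J: 1·1+4·6 = 25 | 1·0+5·3+5·2 = 25
gcd(1,4,1,5,5) = 1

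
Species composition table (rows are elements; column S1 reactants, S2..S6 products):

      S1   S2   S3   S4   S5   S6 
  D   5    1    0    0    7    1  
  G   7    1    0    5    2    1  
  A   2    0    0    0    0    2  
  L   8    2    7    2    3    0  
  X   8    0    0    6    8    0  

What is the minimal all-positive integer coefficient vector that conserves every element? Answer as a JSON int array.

Coefficients: [5, 6, 2, 4, 2, 5]

D: 5·5 = 25 | 6·1+2·0+4·0+2·7+5·1 = 25
G: 5·7 = 35 | 6·1+2·0+4·5+2·2+5·1 = 35
A: 5·2 = 10 | 6·0+2·0+4·0+2·0+5·2 = 10
L: 5·8 = 40 | 6·2+2·7+4·2+2·3+5·0 = 40
X: 5·8 = 40 | 6·0+2·0+4·6+2·8+5·0 = 40
gcd(5,6,2,4,2,5) = 1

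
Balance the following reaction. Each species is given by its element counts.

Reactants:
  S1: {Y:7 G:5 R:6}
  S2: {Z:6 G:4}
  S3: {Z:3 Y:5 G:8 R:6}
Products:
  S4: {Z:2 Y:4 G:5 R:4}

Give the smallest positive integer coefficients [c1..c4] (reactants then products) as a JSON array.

Coefficients: [2, 1, 2, 6]

Z: 2·0+1·6+2·3 = 12 | 6·2 = 12
Y: 2·7+1·0+2·5 = 24 | 6·4 = 24
G: 2·5+1·4+2·8 = 30 | 6·5 = 30
R: 2·6+1·0+2·6 = 24 | 6·4 = 24
gcd(2,1,2,6) = 1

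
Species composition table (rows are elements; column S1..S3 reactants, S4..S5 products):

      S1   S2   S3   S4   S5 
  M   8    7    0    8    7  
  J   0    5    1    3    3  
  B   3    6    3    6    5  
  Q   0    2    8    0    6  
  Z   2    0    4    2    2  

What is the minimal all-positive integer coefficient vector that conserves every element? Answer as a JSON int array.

M: 5·8+6·7+3·0 = 82 | 5·8+6·7 = 82
J: 5·0+6·5+3·1 = 33 | 5·3+6·3 = 33
B: 5·3+6·6+3·3 = 60 | 5·6+6·5 = 60
Q: 5·0+6·2+3·8 = 36 | 5·0+6·6 = 36
Z: 5·2+6·0+3·4 = 22 | 5·2+6·2 = 22
gcd(5,6,3,5,6) = 1

Coefficients: [5, 6, 3, 5, 6]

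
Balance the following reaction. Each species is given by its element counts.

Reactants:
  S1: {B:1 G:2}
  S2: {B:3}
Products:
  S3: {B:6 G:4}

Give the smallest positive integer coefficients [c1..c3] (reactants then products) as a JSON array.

Coefficients: [6, 4, 3]

B: 6·1+4·3 = 18 | 3·6 = 18
G: 6·2+4·0 = 12 | 3·4 = 12
gcd(6,4,3) = 1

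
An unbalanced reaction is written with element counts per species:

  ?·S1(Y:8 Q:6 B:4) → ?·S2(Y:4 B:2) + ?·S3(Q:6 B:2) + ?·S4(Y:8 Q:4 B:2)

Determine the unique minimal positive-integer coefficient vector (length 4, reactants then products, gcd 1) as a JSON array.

Y: 5·8 = 40 | 4·4+3·0+3·8 = 40
Q: 5·6 = 30 | 4·0+3·6+3·4 = 30
B: 5·4 = 20 | 4·2+3·2+3·2 = 20
gcd(5,4,3,3) = 1

Coefficients: [5, 4, 3, 3]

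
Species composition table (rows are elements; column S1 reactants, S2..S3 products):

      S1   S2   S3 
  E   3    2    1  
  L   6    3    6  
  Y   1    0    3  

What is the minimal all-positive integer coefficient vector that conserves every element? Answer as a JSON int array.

E: 3·3 = 9 | 4·2+1·1 = 9
L: 3·6 = 18 | 4·3+1·6 = 18
Y: 3·1 = 3 | 4·0+1·3 = 3
gcd(3,4,1) = 1

Coefficients: [3, 4, 1]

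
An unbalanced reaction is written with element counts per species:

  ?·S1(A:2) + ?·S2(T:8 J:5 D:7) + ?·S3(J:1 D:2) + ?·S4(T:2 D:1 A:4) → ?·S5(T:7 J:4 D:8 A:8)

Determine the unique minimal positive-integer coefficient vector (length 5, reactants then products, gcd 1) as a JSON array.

T: 2·0+1·8+3·0+3·2 = 14 | 2·7 = 14
J: 2·0+1·5+3·1+3·0 = 8 | 2·4 = 8
D: 2·0+1·7+3·2+3·1 = 16 | 2·8 = 16
A: 2·2+1·0+3·0+3·4 = 16 | 2·8 = 16
gcd(2,1,3,3,2) = 1

Coefficients: [2, 1, 3, 3, 2]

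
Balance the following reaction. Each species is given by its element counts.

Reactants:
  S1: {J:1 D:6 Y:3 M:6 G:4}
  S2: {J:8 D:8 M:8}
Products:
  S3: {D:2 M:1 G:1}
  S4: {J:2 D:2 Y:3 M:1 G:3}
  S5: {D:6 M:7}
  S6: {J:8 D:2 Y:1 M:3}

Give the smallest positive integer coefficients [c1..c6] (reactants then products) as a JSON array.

J: 2·1+3·8 = 26 | 5·0+1·2+3·0+3·8 = 26
D: 2·6+3·8 = 36 | 5·2+1·2+3·6+3·2 = 36
Y: 2·3+3·0 = 6 | 5·0+1·3+3·0+3·1 = 6
M: 2·6+3·8 = 36 | 5·1+1·1+3·7+3·3 = 36
G: 2·4+3·0 = 8 | 5·1+1·3+3·0+3·0 = 8
gcd(2,3,5,1,3,3) = 1

Coefficients: [2, 3, 5, 1, 3, 3]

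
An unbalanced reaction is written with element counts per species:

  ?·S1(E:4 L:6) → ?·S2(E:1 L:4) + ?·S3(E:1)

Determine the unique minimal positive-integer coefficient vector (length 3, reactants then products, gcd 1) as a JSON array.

Coefficients: [2, 3, 5]

E: 2·4 = 8 | 3·1+5·1 = 8
L: 2·6 = 12 | 3·4+5·0 = 12
gcd(2,3,5) = 1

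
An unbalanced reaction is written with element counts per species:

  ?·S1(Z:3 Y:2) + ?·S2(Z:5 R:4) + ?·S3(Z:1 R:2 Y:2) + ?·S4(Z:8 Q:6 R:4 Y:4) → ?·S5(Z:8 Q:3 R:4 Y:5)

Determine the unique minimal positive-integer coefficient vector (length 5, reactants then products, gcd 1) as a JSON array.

Coefficients: [5, 1, 4, 3, 6]

Z: 5·3+1·5+4·1+3·8 = 48 | 6·8 = 48
Q: 5·0+1·0+4·0+3·6 = 18 | 6·3 = 18
R: 5·0+1·4+4·2+3·4 = 24 | 6·4 = 24
Y: 5·2+1·0+4·2+3·4 = 30 | 6·5 = 30
gcd(5,1,4,3,6) = 1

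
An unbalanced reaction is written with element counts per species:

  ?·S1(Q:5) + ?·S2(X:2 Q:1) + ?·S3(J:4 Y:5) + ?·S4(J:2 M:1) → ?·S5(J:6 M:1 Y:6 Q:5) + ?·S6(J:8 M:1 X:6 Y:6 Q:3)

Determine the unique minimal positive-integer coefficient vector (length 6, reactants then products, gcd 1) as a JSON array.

Coefficients: [3, 6, 6, 5, 3, 2]

J: 3·0+6·0+6·4+5·2 = 34 | 3·6+2·8 = 34
M: 3·0+6·0+6·0+5·1 = 5 | 3·1+2·1 = 5
X: 3·0+6·2+6·0+5·0 = 12 | 3·0+2·6 = 12
Y: 3·0+6·0+6·5+5·0 = 30 | 3·6+2·6 = 30
Q: 3·5+6·1+6·0+5·0 = 21 | 3·5+2·3 = 21
gcd(3,6,6,5,3,2) = 1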